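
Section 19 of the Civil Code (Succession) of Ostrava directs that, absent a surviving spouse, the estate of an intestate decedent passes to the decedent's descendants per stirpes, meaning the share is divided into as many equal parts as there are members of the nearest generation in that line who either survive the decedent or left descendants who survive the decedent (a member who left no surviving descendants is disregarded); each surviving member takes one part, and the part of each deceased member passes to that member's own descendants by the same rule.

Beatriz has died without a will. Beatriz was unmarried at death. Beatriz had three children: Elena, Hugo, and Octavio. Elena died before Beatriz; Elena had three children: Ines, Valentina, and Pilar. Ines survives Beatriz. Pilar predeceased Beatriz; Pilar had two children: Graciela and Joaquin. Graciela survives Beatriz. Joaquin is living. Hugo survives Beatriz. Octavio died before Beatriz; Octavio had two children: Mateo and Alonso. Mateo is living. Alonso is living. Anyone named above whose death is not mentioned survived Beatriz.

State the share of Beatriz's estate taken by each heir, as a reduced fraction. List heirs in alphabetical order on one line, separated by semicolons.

Alonso 1/6; Graciela 1/18; Hugo 1/3; Ines 1/9; Joaquin 1/18; Mateo 1/6; Valentina 1/9

There is no surviving spouse, so the entire estate passes to Beatriz's descendants per stirpes.
The estate is divided into 3 equal shares of 1/3 among Elena, Hugo, Octavio.
Elena predeceased; the 1/3 allotted to Elena's branch passes to Elena's issue by representation.
The 1/3 is divided into 3 equal shares of 1/9 among Ines, Valentina, Pilar.
Ines is living and takes 1/9.
Valentina is living and takes 1/9.
Pilar predeceased; the 1/9 allotted to Pilar's branch passes to Pilar's issue by representation.
The 1/9 is divided into 2 equal shares of 1/18 among Graciela, Joaquin.
Graciela is living and takes 1/18.
Joaquin is living and takes 1/18.
Hugo is living and takes 1/3.
Octavio predeceased; the 1/3 allotted to Octavio's branch passes to Octavio's issue by representation.
The 1/3 is divided into 2 equal shares of 1/6 among Mateo, Alonso.
Mateo is living and takes 1/6.
Alonso is living and takes 1/6.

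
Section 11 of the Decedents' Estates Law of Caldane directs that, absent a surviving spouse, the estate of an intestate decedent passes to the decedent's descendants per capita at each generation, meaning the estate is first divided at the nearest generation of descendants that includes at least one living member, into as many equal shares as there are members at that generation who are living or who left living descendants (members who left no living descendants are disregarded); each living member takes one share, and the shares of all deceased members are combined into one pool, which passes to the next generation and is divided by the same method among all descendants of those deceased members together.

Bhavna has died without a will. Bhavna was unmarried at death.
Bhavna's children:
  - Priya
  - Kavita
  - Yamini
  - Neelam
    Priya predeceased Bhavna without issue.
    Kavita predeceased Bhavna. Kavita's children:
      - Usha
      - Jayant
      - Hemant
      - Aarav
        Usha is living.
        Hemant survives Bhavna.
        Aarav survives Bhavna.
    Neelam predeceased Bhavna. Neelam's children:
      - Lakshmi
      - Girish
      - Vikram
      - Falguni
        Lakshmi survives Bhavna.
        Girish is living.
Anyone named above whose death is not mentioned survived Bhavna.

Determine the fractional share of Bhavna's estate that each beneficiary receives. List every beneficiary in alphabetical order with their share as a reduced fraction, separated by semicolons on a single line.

There is no surviving spouse, so the entire estate passes to Bhavna's descendants per capita at each generation.
At generation 1 (Kavita, Yamini, Neelam) there are 3 shares of (1)/3 = 1/3 each.
Living: Yamini — each takes 1/3.
Deceased: Kavita and Neelam. Their combined 2/3 is pooled and carried to generation 2.
At generation 2 (Usha, Jayant, Hemant, Aarav, Lakshmi, Girish, Vikram, Falguni) there are 8 shares of (2/3)/8 = 1/12 each.
Living: Usha, Jayant, Hemant, Aarav, Lakshmi, Girish, Vikram, and Falguni — each takes 1/12.

Aarav 1/12; Falguni 1/12; Girish 1/12; Hemant 1/12; Jayant 1/12; Lakshmi 1/12; Usha 1/12; Vikram 1/12; Yamini 1/3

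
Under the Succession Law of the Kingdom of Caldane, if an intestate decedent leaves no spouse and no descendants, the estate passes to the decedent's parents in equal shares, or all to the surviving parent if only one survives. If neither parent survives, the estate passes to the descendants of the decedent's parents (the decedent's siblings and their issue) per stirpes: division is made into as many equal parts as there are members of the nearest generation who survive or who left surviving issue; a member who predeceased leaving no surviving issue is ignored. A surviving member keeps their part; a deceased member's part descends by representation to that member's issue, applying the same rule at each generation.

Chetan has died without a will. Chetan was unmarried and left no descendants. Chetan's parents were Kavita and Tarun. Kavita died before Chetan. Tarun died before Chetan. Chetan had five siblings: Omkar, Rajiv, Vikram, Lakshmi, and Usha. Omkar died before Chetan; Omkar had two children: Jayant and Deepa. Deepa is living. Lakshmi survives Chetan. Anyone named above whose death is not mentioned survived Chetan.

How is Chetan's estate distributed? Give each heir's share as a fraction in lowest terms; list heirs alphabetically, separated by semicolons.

Neither parent survives and there are no descendants, so the estate passes to Chetan's siblings and their issue per stirpes.
The estate is divided into 5 equal shares of 1/5 among Omkar, Rajiv, Vikram, Lakshmi, Usha.
Omkar predeceased; the 1/5 allotted to Omkar's branch passes to Omkar's issue by representation.
The 1/5 is divided into 2 equal shares of 1/10 among Jayant, Deepa.
Jayant is living and takes 1/10.
Deepa is living and takes 1/10.
Rajiv is living and takes 1/5.
Vikram is living and takes 1/5.
Lakshmi is living and takes 1/5.
Usha is living and takes 1/5.

Deepa 1/10; Jayant 1/10; Lakshmi 1/5; Rajiv 1/5; Usha 1/5; Vikram 1/5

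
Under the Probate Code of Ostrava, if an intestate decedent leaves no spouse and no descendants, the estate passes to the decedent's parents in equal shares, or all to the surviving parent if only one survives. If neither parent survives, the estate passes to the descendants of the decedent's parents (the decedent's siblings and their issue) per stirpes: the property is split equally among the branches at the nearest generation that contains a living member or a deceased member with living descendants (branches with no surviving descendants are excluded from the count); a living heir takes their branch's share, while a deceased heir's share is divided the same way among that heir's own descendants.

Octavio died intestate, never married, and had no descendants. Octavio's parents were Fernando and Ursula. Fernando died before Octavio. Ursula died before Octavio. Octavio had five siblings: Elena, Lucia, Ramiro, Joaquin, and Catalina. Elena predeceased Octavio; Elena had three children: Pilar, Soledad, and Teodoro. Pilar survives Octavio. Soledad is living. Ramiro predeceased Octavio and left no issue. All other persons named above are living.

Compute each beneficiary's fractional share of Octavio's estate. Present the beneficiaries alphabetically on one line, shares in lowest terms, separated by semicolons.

Catalina 1/4; Joaquin 1/4; Lucia 1/4; Pilar 1/12; Soledad 1/12; Teodoro 1/12

Neither parent survives and there are no descendants, so the estate passes to Octavio's siblings and their issue per stirpes.
Ramiro left no surviving issue, so that branch lapses and is disregarded.
The estate is divided into 4 equal shares of 1/4 among Elena, Lucia, Joaquin, Catalina.
Elena predeceased; the 1/4 allotted to Elena's branch passes to Elena's issue by representation.
The 1/4 is divided into 3 equal shares of 1/12 among Pilar, Soledad, Teodoro.
Pilar is living and takes 1/12.
Soledad is living and takes 1/12.
Teodoro is living and takes 1/12.
Lucia is living and takes 1/4.
Joaquin is living and takes 1/4.
Catalina is living and takes 1/4.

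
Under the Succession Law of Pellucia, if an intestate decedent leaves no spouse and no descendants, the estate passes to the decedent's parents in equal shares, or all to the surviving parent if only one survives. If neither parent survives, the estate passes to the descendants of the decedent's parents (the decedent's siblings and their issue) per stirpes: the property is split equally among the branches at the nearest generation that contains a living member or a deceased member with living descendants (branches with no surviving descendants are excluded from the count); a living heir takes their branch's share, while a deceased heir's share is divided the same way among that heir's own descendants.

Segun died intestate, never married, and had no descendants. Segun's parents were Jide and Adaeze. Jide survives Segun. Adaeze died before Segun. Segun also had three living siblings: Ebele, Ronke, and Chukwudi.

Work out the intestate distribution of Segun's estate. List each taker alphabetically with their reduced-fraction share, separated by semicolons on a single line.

Jide 1

Only one parent, Jide, survives, so Jide takes the entire estate. The siblings take nothing because a surviving parent has priority.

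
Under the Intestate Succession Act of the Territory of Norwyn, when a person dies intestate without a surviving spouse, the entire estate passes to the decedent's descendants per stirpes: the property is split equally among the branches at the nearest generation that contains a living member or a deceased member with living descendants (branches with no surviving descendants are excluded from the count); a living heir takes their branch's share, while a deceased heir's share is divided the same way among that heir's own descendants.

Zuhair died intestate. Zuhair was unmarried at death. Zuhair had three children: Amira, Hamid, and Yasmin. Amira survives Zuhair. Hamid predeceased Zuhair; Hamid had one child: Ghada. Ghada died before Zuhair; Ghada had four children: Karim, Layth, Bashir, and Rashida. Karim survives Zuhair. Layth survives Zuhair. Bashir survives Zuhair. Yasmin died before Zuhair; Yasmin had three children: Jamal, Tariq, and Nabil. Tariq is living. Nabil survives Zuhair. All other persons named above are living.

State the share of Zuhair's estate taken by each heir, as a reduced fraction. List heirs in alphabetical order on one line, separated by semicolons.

There is no surviving spouse, so the entire estate passes to Zuhair's descendants per stirpes.
The estate is divided into 3 equal shares of 1/3 among Amira, Hamid, Yasmin.
Amira is living and takes 1/3.
Hamid predeceased; the 1/3 allotted to Hamid's branch passes to Hamid's issue by representation.
Ghada's line is the sole branch at this level, so the full 1/3 passes to Ghada's issue by representation.
The 1/3 is divided into 4 equal shares of 1/12 among Karim, Layth, Bashir, Rashida.
Karim is living and takes 1/12.
Layth is living and takes 1/12.
Bashir is living and takes 1/12.
Rashida is living and takes 1/12.
Yasmin predeceased; the 1/3 allotted to Yasmin's branch passes to Yasmin's issue by representation.
The 1/3 is divided into 3 equal shares of 1/9 among Jamal, Tariq, Nabil.
Jamal is living and takes 1/9.
Tariq is living and takes 1/9.
Nabil is living and takes 1/9.

Amira 1/3; Bashir 1/12; Jamal 1/9; Karim 1/12; Layth 1/12; Nabil 1/9; Rashida 1/12; Tariq 1/9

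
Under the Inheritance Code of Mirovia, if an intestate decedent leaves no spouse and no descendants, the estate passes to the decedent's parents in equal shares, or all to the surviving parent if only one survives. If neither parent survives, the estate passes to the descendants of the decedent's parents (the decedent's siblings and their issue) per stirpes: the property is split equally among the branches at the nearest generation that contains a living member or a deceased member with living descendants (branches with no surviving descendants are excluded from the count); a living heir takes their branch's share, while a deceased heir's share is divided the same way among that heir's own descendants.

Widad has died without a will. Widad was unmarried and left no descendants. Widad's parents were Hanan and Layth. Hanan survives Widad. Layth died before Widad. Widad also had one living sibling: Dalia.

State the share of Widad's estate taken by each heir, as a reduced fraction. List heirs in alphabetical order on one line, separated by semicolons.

Hanan 1

Only one parent, Hanan, survives, so Hanan takes the entire estate. The siblings take nothing because a surviving parent has priority.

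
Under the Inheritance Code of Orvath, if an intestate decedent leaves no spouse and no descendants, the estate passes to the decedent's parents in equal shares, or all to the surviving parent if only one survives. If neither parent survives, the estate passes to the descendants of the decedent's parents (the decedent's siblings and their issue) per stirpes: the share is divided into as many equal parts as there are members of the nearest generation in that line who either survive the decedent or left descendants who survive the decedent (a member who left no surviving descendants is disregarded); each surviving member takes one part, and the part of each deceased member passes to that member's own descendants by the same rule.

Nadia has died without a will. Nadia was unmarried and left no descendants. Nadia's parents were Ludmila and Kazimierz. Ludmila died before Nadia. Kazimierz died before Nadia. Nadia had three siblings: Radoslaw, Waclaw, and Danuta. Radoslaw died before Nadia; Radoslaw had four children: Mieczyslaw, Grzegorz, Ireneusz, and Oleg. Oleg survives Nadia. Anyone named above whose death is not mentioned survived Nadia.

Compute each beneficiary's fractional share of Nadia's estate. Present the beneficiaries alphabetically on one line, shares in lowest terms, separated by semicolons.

Neither parent survives and there are no descendants, so the estate passes to Nadia's siblings and their issue per stirpes.
The estate is divided into 3 equal shares of 1/3 among Radoslaw, Waclaw, Danuta.
Radoslaw predeceased; the 1/3 allotted to Radoslaw's branch passes to Radoslaw's issue by representation.
The 1/3 is divided into 4 equal shares of 1/12 among Mieczyslaw, Grzegorz, Ireneusz, Oleg.
Mieczyslaw is living and takes 1/12.
Grzegorz is living and takes 1/12.
Ireneusz is living and takes 1/12.
Oleg is living and takes 1/12.
Waclaw is living and takes 1/3.
Danuta is living and takes 1/3.

Danuta 1/3; Grzegorz 1/12; Ireneusz 1/12; Mieczyslaw 1/12; Oleg 1/12; Waclaw 1/3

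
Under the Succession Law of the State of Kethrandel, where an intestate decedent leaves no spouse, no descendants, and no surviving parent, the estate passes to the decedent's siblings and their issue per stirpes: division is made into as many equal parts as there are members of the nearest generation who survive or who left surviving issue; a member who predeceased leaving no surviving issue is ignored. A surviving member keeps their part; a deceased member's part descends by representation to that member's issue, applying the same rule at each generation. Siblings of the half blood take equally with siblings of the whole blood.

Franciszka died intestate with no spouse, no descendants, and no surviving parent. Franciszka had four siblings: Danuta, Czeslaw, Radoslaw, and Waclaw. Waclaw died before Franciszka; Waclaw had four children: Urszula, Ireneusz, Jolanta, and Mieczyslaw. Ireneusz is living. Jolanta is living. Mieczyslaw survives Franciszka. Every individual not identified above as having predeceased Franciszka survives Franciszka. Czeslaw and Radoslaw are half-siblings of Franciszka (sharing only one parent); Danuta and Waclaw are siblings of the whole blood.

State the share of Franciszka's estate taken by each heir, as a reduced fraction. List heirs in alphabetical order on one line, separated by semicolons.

Czeslaw 1/4; Danuta 1/4; Ireneusz 1/16; Jolanta 1/16; Mieczyslaw 1/16; Radoslaw 1/4; Urszula 1/16

No spouse, descendants, or parent survives, so the estate passes to Franciszka's siblings per stirpes.
Half-blood and whole-blood siblings take equally under the stated rule.
The estate is divided into 4 equal shares of 1/4 among Danuta, Czeslaw, Radoslaw, Waclaw.
Danuta is living and takes 1/4.
Czeslaw is living and takes 1/4.
Radoslaw is living and takes 1/4.
Waclaw predeceased; the 1/4 allotted to Waclaw's branch passes to Waclaw's issue by representation.
The 1/4 is divided into 4 equal shares of 1/16 among Urszula, Ireneusz, Jolanta, Mieczyslaw.
Urszula is living and takes 1/16.
Ireneusz is living and takes 1/16.
Jolanta is living and takes 1/16.
Mieczyslaw is living and takes 1/16.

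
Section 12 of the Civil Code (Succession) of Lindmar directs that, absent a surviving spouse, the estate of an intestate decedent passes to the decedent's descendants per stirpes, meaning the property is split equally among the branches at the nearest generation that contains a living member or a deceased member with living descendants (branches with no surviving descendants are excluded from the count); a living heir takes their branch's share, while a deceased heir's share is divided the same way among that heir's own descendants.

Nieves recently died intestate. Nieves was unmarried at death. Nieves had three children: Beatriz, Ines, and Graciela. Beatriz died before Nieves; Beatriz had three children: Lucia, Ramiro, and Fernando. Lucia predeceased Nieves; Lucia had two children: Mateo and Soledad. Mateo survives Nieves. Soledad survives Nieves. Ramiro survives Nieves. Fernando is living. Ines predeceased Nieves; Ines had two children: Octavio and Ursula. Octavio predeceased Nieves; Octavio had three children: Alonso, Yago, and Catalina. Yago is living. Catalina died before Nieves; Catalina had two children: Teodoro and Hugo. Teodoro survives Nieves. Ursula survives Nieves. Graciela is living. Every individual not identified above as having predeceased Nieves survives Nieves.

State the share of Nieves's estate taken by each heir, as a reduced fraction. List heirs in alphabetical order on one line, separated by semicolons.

There is no surviving spouse, so the entire estate passes to Nieves's descendants per stirpes.
The estate is divided into 3 equal shares of 1/3 among Beatriz, Ines, Graciela.
Beatriz predeceased; the 1/3 allotted to Beatriz's branch passes to Beatriz's issue by representation.
The 1/3 is divided into 3 equal shares of 1/9 among Lucia, Ramiro, Fernando.
Lucia predeceased; the 1/9 allotted to Lucia's branch passes to Lucia's issue by representation.
The 1/9 is divided into 2 equal shares of 1/18 among Mateo, Soledad.
Mateo is living and takes 1/18.
Soledad is living and takes 1/18.
Ramiro is living and takes 1/9.
Fernando is living and takes 1/9.
Ines predeceased; the 1/3 allotted to Ines's branch passes to Ines's issue by representation.
The 1/3 is divided into 2 equal shares of 1/6 among Octavio, Ursula.
Octavio predeceased; the 1/6 allotted to Octavio's branch passes to Octavio's issue by representation.
The 1/6 is divided into 3 equal shares of 1/18 among Alonso, Yago, Catalina.
Alonso is living and takes 1/18.
Yago is living and takes 1/18.
Catalina predeceased; the 1/18 allotted to Catalina's branch passes to Catalina's issue by representation.
The 1/18 is divided into 2 equal shares of 1/36 among Teodoro, Hugo.
Teodoro is living and takes 1/36.
Hugo is living and takes 1/36.
Ursula is living and takes 1/6.
Graciela is living and takes 1/3.

Alonso 1/18; Fernando 1/9; Graciela 1/3; Hugo 1/36; Mateo 1/18; Ramiro 1/9; Soledad 1/18; Teodoro 1/36; Ursula 1/6; Yago 1/18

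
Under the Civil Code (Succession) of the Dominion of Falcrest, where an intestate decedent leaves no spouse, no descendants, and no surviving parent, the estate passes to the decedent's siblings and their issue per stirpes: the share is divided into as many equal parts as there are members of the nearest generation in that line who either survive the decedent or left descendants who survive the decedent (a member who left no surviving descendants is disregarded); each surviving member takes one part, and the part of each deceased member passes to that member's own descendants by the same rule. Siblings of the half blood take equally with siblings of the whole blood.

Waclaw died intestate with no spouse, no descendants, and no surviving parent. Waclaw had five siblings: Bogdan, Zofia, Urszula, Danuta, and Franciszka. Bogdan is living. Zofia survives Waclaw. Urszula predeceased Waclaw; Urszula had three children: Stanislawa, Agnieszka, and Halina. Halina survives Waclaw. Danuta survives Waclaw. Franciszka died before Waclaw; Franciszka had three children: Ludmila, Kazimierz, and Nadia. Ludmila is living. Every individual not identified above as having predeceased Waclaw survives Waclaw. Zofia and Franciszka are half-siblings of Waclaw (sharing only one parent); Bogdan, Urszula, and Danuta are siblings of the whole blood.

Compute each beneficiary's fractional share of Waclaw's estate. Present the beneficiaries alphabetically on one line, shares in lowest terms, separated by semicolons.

Agnieszka 1/15; Bogdan 1/5; Danuta 1/5; Halina 1/15; Kazimierz 1/15; Ludmila 1/15; Nadia 1/15; Stanislawa 1/15; Zofia 1/5

No spouse, descendants, or parent survives, so the estate passes to Waclaw's siblings per stirpes.
Half-blood and whole-blood siblings take equally under the stated rule.
The estate is divided into 5 equal shares of 1/5 among Bogdan, Zofia, Urszula, Danuta, Franciszka.
Bogdan is living and takes 1/5.
Zofia is living and takes 1/5.
Urszula predeceased; the 1/5 allotted to Urszula's branch passes to Urszula's issue by representation.
The 1/5 is divided into 3 equal shares of 1/15 among Stanislawa, Agnieszka, Halina.
Stanislawa is living and takes 1/15.
Agnieszka is living and takes 1/15.
Halina is living and takes 1/15.
Danuta is living and takes 1/5.
Franciszka predeceased; the 1/5 allotted to Franciszka's branch passes to Franciszka's issue by representation.
The 1/5 is divided into 3 equal shares of 1/15 among Ludmila, Kazimierz, Nadia.
Ludmila is living and takes 1/15.
Kazimierz is living and takes 1/15.
Nadia is living and takes 1/15.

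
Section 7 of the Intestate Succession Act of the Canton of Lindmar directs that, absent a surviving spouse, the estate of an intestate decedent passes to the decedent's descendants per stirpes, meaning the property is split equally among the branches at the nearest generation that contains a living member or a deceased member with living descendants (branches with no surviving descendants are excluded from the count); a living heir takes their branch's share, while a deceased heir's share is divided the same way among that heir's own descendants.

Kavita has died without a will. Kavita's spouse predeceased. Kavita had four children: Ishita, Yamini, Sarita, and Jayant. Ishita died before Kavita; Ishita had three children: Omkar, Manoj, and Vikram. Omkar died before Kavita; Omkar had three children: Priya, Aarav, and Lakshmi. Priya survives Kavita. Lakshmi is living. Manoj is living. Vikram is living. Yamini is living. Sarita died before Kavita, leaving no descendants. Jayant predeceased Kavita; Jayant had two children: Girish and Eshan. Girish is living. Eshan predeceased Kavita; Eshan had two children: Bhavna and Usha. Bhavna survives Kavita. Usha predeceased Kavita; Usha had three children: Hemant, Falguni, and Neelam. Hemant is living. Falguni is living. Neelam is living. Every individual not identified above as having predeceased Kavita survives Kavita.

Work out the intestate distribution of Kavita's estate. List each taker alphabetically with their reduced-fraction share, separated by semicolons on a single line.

Aarav 1/27; Bhavna 1/12; Falguni 1/36; Girish 1/6; Hemant 1/36; Lakshmi 1/27; Manoj 1/9; Neelam 1/36; Priya 1/27; Vikram 1/9; Yamini 1/3

There is no surviving spouse, so the entire estate passes to Kavita's descendants per stirpes.
Sarita left no surviving issue, so that branch lapses and is disregarded.
The estate is divided into 3 equal shares of 1/3 among Ishita, Yamini, Jayant.
Ishita predeceased; the 1/3 allotted to Ishita's branch passes to Ishita's issue by representation.
The 1/3 is divided into 3 equal shares of 1/9 among Omkar, Manoj, Vikram.
Omkar predeceased; the 1/9 allotted to Omkar's branch passes to Omkar's issue by representation.
The 1/9 is divided into 3 equal shares of 1/27 among Priya, Aarav, Lakshmi.
Priya is living and takes 1/27.
Aarav is living and takes 1/27.
Lakshmi is living and takes 1/27.
Manoj is living and takes 1/9.
Vikram is living and takes 1/9.
Yamini is living and takes 1/3.
Jayant predeceased; the 1/3 allotted to Jayant's branch passes to Jayant's issue by representation.
The 1/3 is divided into 2 equal shares of 1/6 among Girish, Eshan.
Girish is living and takes 1/6.
Eshan predeceased; the 1/6 allotted to Eshan's branch passes to Eshan's issue by representation.
The 1/6 is divided into 2 equal shares of 1/12 among Bhavna, Usha.
Bhavna is living and takes 1/12.
Usha predeceased; the 1/12 allotted to Usha's branch passes to Usha's issue by representation.
The 1/12 is divided into 3 equal shares of 1/36 among Hemant, Falguni, Neelam.
Hemant is living and takes 1/36.
Falguni is living and takes 1/36.
Neelam is living and takes 1/36.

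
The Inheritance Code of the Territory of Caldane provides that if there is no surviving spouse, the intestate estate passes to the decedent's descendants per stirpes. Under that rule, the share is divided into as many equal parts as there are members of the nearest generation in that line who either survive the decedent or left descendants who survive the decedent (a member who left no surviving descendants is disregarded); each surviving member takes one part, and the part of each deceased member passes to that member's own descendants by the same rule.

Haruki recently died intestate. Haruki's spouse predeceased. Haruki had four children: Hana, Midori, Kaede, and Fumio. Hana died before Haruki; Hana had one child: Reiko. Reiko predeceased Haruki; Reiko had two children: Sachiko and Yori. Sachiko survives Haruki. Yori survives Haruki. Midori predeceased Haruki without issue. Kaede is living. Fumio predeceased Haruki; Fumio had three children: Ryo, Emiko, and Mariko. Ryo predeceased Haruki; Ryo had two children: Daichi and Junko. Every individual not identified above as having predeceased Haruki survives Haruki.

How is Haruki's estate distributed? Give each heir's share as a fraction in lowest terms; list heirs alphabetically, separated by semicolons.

Daichi 1/18; Emiko 1/9; Junko 1/18; Kaede 1/3; Mariko 1/9; Sachiko 1/6; Yori 1/6

There is no surviving spouse, so the entire estate passes to Haruki's descendants per stirpes.
Midori left no surviving issue, so that branch lapses and is disregarded.
The estate is divided into 3 equal shares of 1/3 among Hana, Kaede, Fumio.
Hana predeceased; the 1/3 allotted to Hana's branch passes to Hana's issue by representation.
Reiko's line is the sole branch at this level, so the full 1/3 passes to Reiko's issue by representation.
The 1/3 is divided into 2 equal shares of 1/6 among Sachiko, Yori.
Sachiko is living and takes 1/6.
Yori is living and takes 1/6.
Kaede is living and takes 1/3.
Fumio predeceased; the 1/3 allotted to Fumio's branch passes to Fumio's issue by representation.
The 1/3 is divided into 3 equal shares of 1/9 among Ryo, Emiko, Mariko.
Ryo predeceased; the 1/9 allotted to Ryo's branch passes to Ryo's issue by representation.
The 1/9 is divided into 2 equal shares of 1/18 among Daichi, Junko.
Daichi is living and takes 1/18.
Junko is living and takes 1/18.
Emiko is living and takes 1/9.
Mariko is living and takes 1/9.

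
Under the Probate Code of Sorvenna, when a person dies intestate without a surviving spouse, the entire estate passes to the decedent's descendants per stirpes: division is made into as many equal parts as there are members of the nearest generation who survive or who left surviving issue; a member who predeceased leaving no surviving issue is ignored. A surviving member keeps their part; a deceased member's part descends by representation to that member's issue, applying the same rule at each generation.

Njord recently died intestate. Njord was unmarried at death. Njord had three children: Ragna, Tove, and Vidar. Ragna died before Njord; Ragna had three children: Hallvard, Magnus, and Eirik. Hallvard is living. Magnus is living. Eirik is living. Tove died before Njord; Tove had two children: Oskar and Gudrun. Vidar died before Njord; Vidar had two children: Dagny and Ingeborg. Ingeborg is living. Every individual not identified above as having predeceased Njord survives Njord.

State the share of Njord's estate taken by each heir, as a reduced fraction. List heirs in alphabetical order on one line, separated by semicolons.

Dagny 1/6; Eirik 1/9; Gudrun 1/6; Hallvard 1/9; Ingeborg 1/6; Magnus 1/9; Oskar 1/6

There is no surviving spouse, so the entire estate passes to Njord's descendants per stirpes.
The estate is divided into 3 equal shares of 1/3 among Ragna, Tove, Vidar.
Ragna predeceased; the 1/3 allotted to Ragna's branch passes to Ragna's issue by representation.
The 1/3 is divided into 3 equal shares of 1/9 among Hallvard, Magnus, Eirik.
Hallvard is living and takes 1/9.
Magnus is living and takes 1/9.
Eirik is living and takes 1/9.
Tove predeceased; the 1/3 allotted to Tove's branch passes to Tove's issue by representation.
The 1/3 is divided into 2 equal shares of 1/6 among Oskar, Gudrun.
Oskar is living and takes 1/6.
Gudrun is living and takes 1/6.
Vidar predeceased; the 1/3 allotted to Vidar's branch passes to Vidar's issue by representation.
The 1/3 is divided into 2 equal shares of 1/6 among Dagny, Ingeborg.
Dagny is living and takes 1/6.
Ingeborg is living and takes 1/6.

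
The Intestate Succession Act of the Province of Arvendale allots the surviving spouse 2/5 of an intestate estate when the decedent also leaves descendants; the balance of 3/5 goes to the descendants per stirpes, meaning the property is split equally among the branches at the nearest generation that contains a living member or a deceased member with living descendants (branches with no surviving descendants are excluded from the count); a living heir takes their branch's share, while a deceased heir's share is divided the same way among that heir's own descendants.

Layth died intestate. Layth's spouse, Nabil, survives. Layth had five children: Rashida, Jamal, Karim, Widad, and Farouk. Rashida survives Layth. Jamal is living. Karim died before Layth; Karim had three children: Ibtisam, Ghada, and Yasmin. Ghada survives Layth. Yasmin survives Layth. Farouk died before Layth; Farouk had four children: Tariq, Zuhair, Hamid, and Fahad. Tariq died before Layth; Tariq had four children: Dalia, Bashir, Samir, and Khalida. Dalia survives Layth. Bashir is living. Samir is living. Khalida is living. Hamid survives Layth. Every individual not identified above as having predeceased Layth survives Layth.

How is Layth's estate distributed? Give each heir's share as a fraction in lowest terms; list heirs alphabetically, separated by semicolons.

Nabil, as surviving spouse, takes 2/5.
The remaining 3/5 passes to Layth's descendants per stirpes.
The 3/5 is divided into 5 equal shares of 3/25 among Rashida, Jamal, Karim, Widad, Farouk.
Rashida is living and takes 3/25.
Jamal is living and takes 3/25.
Karim predeceased; the 3/25 allotted to Karim's branch passes to Karim's issue by representation.
The 3/25 is divided into 3 equal shares of 1/25 among Ibtisam, Ghada, Yasmin.
Ibtisam is living and takes 1/25.
Ghada is living and takes 1/25.
Yasmin is living and takes 1/25.
Widad is living and takes 3/25.
Farouk predeceased; the 3/25 allotted to Farouk's branch passes to Farouk's issue by representation.
The 3/25 is divided into 4 equal shares of 3/100 among Tariq, Zuhair, Hamid, Fahad.
Tariq predeceased; the 3/100 allotted to Tariq's branch passes to Tariq's issue by representation.
The 3/100 is divided into 4 equal shares of 3/400 among Dalia, Bashir, Samir, Khalida.
Dalia is living and takes 3/400.
Bashir is living and takes 3/400.
Samir is living and takes 3/400.
Khalida is living and takes 3/400.
Zuhair is living and takes 3/100.
Hamid is living and takes 3/100.
Fahad is living and takes 3/100.

Bashir 3/400; Dalia 3/400; Fahad 3/100; Ghada 1/25; Hamid 3/100; Ibtisam 1/25; Jamal 3/25; Khalida 3/400; Nabil 2/5; Rashida 3/25; Samir 3/400; Widad 3/25; Yasmin 1/25; Zuhair 3/100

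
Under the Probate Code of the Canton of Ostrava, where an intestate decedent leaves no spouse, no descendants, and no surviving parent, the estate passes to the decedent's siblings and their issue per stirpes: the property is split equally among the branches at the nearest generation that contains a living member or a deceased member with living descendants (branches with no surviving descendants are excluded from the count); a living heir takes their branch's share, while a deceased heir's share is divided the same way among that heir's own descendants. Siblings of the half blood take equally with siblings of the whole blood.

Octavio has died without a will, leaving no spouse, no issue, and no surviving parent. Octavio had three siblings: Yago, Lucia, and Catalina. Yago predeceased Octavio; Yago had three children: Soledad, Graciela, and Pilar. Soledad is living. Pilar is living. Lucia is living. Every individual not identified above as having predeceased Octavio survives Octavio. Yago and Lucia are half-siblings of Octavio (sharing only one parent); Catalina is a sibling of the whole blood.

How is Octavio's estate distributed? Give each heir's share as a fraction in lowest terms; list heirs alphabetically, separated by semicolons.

Catalina 1/3; Graciela 1/9; Lucia 1/3; Pilar 1/9; Soledad 1/9

No spouse, descendants, or parent survives, so the estate passes to Octavio's siblings per stirpes.
Half-blood and whole-blood siblings take equally under the stated rule.
The estate is divided into 3 equal shares of 1/3 among Yago, Lucia, Catalina.
Yago predeceased; the 1/3 allotted to Yago's branch passes to Yago's issue by representation.
The 1/3 is divided into 3 equal shares of 1/9 among Soledad, Graciela, Pilar.
Soledad is living and takes 1/9.
Graciela is living and takes 1/9.
Pilar is living and takes 1/9.
Lucia is living and takes 1/3.
Catalina is living and takes 1/3.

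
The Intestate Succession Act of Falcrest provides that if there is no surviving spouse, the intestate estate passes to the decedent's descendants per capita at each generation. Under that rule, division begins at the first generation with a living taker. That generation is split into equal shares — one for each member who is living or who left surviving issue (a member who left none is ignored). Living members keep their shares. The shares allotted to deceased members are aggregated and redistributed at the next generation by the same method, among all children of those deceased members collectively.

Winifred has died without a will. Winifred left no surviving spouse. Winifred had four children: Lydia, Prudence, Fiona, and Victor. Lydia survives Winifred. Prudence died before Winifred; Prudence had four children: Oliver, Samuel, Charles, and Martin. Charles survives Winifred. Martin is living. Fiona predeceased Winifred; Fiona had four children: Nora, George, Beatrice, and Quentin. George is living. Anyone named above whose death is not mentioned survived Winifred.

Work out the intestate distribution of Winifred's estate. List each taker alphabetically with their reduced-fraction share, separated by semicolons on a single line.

Beatrice 1/16; Charles 1/16; George 1/16; Lydia 1/4; Martin 1/16; Nora 1/16; Oliver 1/16; Quentin 1/16; Samuel 1/16; Victor 1/4

There is no surviving spouse, so the entire estate passes to Winifred's descendants per capita at each generation.
At generation 1 (Lydia, Prudence, Fiona, Victor) there are 4 shares of (1)/4 = 1/4 each.
Living: Lydia and Victor — each takes 1/4.
Deceased: Prudence and Fiona. Their combined 1/2 is pooled and carried to generation 2.
At generation 2 (Oliver, Samuel, Charles, Martin, Nora, George, Beatrice, Quentin) there are 8 shares of (1/2)/8 = 1/16 each.
Living: Oliver, Samuel, Charles, Martin, Nora, George, Beatrice, and Quentin — each takes 1/16.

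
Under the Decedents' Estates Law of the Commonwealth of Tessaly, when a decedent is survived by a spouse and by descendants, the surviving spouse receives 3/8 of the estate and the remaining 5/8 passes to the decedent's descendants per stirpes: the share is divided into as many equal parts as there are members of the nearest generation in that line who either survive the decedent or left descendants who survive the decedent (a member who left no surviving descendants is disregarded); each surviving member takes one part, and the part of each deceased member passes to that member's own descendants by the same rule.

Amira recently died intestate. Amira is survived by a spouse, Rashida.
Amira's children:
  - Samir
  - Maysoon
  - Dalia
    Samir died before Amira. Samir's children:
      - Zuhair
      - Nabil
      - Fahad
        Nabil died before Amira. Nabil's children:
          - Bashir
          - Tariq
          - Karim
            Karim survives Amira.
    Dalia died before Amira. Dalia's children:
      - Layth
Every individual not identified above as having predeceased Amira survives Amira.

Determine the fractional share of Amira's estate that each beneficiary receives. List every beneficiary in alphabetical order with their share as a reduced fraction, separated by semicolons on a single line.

Rashida, as surviving spouse, takes 3/8.
The remaining 5/8 passes to Amira's descendants per stirpes.
The 5/8 is divided into 3 equal shares of 5/24 among Samir, Maysoon, Dalia.
Samir predeceased; the 5/24 allotted to Samir's branch passes to Samir's issue by representation.
The 5/24 is divided into 3 equal shares of 5/72 among Zuhair, Nabil, Fahad.
Zuhair is living and takes 5/72.
Nabil predeceased; the 5/72 allotted to Nabil's branch passes to Nabil's issue by representation.
The 5/72 is divided into 3 equal shares of 5/216 among Bashir, Tariq, Karim.
Bashir is living and takes 5/216.
Tariq is living and takes 5/216.
Karim is living and takes 5/216.
Fahad is living and takes 5/72.
Maysoon is living and takes 5/24.
Dalia predeceased; the 5/24 allotted to Dalia's branch passes to Dalia's issue by representation.
Layth is the sole taker at this level and receives the full 5/24.

Bashir 5/216; Fahad 5/72; Karim 5/216; Layth 5/24; Maysoon 5/24; Rashida 3/8; Tariq 5/216; Zuhair 5/72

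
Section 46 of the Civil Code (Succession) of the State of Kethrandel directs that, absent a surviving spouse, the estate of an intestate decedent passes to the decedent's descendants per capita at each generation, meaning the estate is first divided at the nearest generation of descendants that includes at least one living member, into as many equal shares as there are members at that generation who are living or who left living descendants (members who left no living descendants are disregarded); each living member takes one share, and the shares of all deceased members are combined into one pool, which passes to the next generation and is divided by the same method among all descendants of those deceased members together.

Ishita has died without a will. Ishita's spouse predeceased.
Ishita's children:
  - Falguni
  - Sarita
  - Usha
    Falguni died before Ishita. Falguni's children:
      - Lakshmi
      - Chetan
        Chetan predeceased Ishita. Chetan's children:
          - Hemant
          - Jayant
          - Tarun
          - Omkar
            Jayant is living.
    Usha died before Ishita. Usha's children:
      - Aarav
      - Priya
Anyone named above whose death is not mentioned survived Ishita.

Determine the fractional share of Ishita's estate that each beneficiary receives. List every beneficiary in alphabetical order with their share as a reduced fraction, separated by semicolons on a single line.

Aarav 1/6; Hemant 1/24; Jayant 1/24; Lakshmi 1/6; Omkar 1/24; Priya 1/6; Sarita 1/3; Tarun 1/24

There is no surviving spouse, so the entire estate passes to Ishita's descendants per capita at each generation.
At generation 1 (Falguni, Sarita, Usha) there are 3 shares of (1)/3 = 1/3 each.
Living: Sarita — each takes 1/3.
Deceased: Falguni and Usha. Their combined 2/3 is pooled and carried to generation 2.
At generation 2 (Lakshmi, Chetan, Aarav, Priya) there are 4 shares of (2/3)/4 = 1/6 each.
Living: Lakshmi, Aarav, and Priya — each takes 1/6.
Deceased: Chetan. That 1/6 share is carried to generation 3.
At generation 3 (Hemant, Jayant, Tarun, Omkar) there are 4 shares of (1/6)/4 = 1/24 each.
Living: Hemant, Jayant, Tarun, and Omkar — each takes 1/24.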